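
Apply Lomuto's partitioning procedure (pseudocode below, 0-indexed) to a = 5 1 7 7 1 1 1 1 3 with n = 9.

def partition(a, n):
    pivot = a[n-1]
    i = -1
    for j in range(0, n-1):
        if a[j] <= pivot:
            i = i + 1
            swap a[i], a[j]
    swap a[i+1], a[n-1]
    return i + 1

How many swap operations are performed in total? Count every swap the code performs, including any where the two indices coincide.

pivot = a[8] = 3; i = -1
j=0: a[0]=5 > 3 → no swap
j=1: a[1]=1 ≤ 3 → i=0, swap a[0],a[1] → 1 5 7 7 1 1 1 1 3
j=2: a[2]=7 > 3 → no swap
j=3: a[3]=7 > 3 → no swap
j=4: a[4]=1 ≤ 3 → i=1, swap a[1],a[4] → 1 1 7 7 5 1 1 1 3
j=5: a[5]=1 ≤ 3 → i=2, swap a[2],a[5] → 1 1 1 7 5 7 1 1 3
j=6: a[6]=1 ≤ 3 → i=3, swap a[3],a[6] → 1 1 1 1 5 7 7 1 3
j=7: a[7]=1 ≤ 3 → i=4, swap a[4],a[7] → 1 1 1 1 1 7 7 5 3
final swap a[5],a[8] → 1 1 1 1 1 3 7 5 7; return 5

6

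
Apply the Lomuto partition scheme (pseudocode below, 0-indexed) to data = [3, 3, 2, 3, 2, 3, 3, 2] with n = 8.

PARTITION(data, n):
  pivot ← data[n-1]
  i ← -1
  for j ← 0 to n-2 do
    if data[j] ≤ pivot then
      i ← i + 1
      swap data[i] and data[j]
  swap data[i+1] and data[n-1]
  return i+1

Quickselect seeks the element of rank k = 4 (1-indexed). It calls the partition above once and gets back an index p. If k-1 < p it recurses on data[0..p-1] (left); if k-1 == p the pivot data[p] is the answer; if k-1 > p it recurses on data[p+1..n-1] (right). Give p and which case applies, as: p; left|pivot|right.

2; right

pivot=2, i=-1
j=0: 3>2, skip
j=1: 3>2, skip
j=2: 2≤2, i=0, swap(0,2) ⇒ [2, 3, 3, 3, 2, 3, 3, 2]
j=3: 3>2, skip
j=4: 2≤2, i=1, swap(1,4) ⇒ [2, 2, 3, 3, 3, 3, 3, 2]
j=5: 3>2, skip
j=6: 3>2, skip
swap(2,7) ⇒ [2, 2, 2, 3, 3, 3, 3, 3]; return 2
p = 2; k-1 = 3 > 2 ⇒ right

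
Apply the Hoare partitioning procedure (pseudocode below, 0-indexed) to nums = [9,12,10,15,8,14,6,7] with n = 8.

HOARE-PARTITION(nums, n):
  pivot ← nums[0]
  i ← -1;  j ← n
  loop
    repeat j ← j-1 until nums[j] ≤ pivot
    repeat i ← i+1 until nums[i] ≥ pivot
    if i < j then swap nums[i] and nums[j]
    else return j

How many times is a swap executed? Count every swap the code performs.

3

pivot=9
j stops at 7 (7), i stops at 0 (9); swap ⇒ [7,12,10,15,8,14,6,9]
j stops at 6 (6), i stops at 1 (12); swap ⇒ [7,6,10,15,8,14,12,9]
j stops at 4 (8), i stops at 2 (10); swap ⇒ [7,6,8,15,10,14,12,9]
j stops at 2, i stops at 3; i≥j ⇒ return 2. nums=[7,6,8,15,10,14,12,9]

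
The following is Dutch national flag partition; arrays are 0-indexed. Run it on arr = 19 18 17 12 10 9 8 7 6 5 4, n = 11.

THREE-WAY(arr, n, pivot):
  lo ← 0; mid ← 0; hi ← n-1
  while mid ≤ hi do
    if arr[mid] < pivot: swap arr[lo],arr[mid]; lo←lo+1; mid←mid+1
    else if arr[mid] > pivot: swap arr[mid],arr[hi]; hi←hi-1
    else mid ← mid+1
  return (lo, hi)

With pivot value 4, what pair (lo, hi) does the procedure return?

(0, 0)

pivot = 4; lo=0, mid=0, hi=10
arr[mid]=19>4: swap arr[0],arr[10]; hi=9 → 4 18 17 12 10 9 8 7 6 5 19
arr[mid]=4=4: mid=1
arr[mid]=18>4: swap arr[1],arr[9]; hi=8 → 4 5 17 12 10 9 8 7 6 18 19
arr[mid]=5>4: swap arr[1],arr[8]; hi=7 → 4 6 17 12 10 9 8 7 5 18 19
arr[mid]=6>4: swap arr[1],arr[7]; hi=6 → 4 7 17 12 10 9 8 6 5 18 19
arr[mid]=7>4: swap arr[1],arr[6]; hi=5 → 4 8 17 12 10 9 7 6 5 18 19
arr[mid]=8>4: swap arr[1],arr[5]; hi=4 → 4 9 17 12 10 8 7 6 5 18 19
arr[mid]=9>4: swap arr[1],arr[4]; hi=3 → 4 10 17 12 9 8 7 6 5 18 19
arr[mid]=10>4: swap arr[1],arr[3]; hi=2 → 4 12 17 10 9 8 7 6 5 18 19
arr[mid]=12>4: swap arr[1],arr[2]; hi=1 → 4 17 12 10 9 8 7 6 5 18 19
arr[mid]=17>4: swap arr[1],arr[1]; hi=0 → 4 17 12 10 9 8 7 6 5 18 19
end: lo=0, hi=0; arr = 4 17 12 10 9 8 7 6 5 18 19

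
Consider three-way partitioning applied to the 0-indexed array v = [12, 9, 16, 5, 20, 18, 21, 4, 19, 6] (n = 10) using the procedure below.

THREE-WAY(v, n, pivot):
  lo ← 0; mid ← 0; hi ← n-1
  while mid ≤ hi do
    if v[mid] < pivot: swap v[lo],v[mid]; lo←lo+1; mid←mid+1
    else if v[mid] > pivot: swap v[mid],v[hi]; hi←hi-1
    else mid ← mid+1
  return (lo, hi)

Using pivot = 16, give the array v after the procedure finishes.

[12, 9, 5, 6, 4, 16, 21, 19, 18, 20]

pivot = 16; lo=0, mid=0, hi=9
v[mid]=12<16: swap v[0],v[0]; lo=1,mid=1 → [12, 9, 16, 5, 20, 18, 21, 4, 19, 6]
v[mid]=9<16: swap v[1],v[1]; lo=2,mid=2 → [12, 9, 16, 5, 20, 18, 21, 4, 19, 6]
v[mid]=16=16: mid=3
v[mid]=5<16: swap v[2],v[3]; lo=3,mid=4 → [12, 9, 5, 16, 20, 18, 21, 4, 19, 6]
v[mid]=20>16: swap v[4],v[9]; hi=8 → [12, 9, 5, 16, 6, 18, 21, 4, 19, 20]
v[mid]=6<16: swap v[3],v[4]; lo=4,mid=5 → [12, 9, 5, 6, 16, 18, 21, 4, 19, 20]
v[mid]=18>16: swap v[5],v[8]; hi=7 → [12, 9, 5, 6, 16, 19, 21, 4, 18, 20]
v[mid]=19>16: swap v[5],v[7]; hi=6 → [12, 9, 5, 6, 16, 4, 21, 19, 18, 20]
v[mid]=4<16: swap v[4],v[5]; lo=5,mid=6 → [12, 9, 5, 6, 4, 16, 21, 19, 18, 20]
v[mid]=21>16: swap v[6],v[6]; hi=5 → [12, 9, 5, 6, 4, 16, 21, 19, 18, 20]
end: lo=5, hi=5; v = [12, 9, 5, 6, 4, 16, 21, 19, 18, 20]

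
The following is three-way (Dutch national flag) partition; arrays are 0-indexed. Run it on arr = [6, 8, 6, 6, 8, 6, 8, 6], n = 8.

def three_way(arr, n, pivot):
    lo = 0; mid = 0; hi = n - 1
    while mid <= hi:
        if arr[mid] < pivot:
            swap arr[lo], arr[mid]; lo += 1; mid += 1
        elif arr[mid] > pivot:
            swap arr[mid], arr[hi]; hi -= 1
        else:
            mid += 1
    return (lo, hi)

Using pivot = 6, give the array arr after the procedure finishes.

[6, 6, 6, 6, 6, 8, 8, 8]

pivot = 6; lo=0, mid=0, hi=7
arr[mid]=6=6: mid=1
arr[mid]=8>6: swap arr[1],arr[7]; hi=6 → [6, 6, 6, 6, 8, 6, 8, 8]
arr[mid]=6=6: mid=2
arr[mid]=6=6: mid=3
arr[mid]=6=6: mid=4
arr[mid]=8>6: swap arr[4],arr[6]; hi=5 → [6, 6, 6, 6, 8, 6, 8, 8]
arr[mid]=8>6: swap arr[4],arr[5]; hi=4 → [6, 6, 6, 6, 6, 8, 8, 8]
arr[mid]=6=6: mid=5
end: lo=0, hi=4; arr = [6, 6, 6, 6, 6, 8, 8, 8]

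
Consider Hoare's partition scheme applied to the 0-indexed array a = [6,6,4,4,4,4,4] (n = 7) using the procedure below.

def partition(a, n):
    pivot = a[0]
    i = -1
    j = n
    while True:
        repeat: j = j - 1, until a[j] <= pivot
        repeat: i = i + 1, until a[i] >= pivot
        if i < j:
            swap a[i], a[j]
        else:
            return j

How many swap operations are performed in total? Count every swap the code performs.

pivot=6
j stops at 6 (4), i stops at 0 (6); swap ⇒ [4,6,4,4,4,4,6]
j stops at 5 (4), i stops at 1 (6); swap ⇒ [4,4,4,4,4,6,6]
j stops at 4, i stops at 5; i≥j ⇒ return 4. a=[4,4,4,4,4,6,6]

2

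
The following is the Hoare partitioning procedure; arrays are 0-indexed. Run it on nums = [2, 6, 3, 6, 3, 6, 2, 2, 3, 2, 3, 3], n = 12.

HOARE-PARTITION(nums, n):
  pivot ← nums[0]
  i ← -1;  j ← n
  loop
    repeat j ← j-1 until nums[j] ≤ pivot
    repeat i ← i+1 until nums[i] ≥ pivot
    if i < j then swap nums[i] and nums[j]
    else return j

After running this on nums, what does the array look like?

[2, 2, 2, 6, 3, 6, 3, 6, 3, 2, 3, 3]

pivot=2
j stops at 9 (2), i stops at 0 (2); swap ⇒ [2, 6, 3, 6, 3, 6, 2, 2, 3, 2, 3, 3]
j stops at 7 (2), i stops at 1 (6); swap ⇒ [2, 2, 3, 6, 3, 6, 2, 6, 3, 2, 3, 3]
j stops at 6 (2), i stops at 2 (3); swap ⇒ [2, 2, 2, 6, 3, 6, 3, 6, 3, 2, 3, 3]
j stops at 2, i stops at 3; i≥j ⇒ return 2. nums=[2, 2, 2, 6, 3, 6, 3, 6, 3, 2, 3, 3]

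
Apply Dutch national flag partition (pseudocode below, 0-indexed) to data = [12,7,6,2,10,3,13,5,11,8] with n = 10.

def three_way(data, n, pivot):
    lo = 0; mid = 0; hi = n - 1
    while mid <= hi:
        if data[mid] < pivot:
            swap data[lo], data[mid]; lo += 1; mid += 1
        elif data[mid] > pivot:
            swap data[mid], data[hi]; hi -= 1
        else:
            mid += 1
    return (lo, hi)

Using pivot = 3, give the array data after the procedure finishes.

lo=0 mid=0 hi=9
12>3: swap(0,9), hi=8 ⇒ [8,7,6,2,10,3,13,5,11,12]
8>3: swap(0,8), hi=7 ⇒ [11,7,6,2,10,3,13,5,8,12]
11>3: swap(0,7), hi=6 ⇒ [5,7,6,2,10,3,13,11,8,12]
5>3: swap(0,6), hi=5 ⇒ [13,7,6,2,10,3,5,11,8,12]
13>3: swap(0,5), hi=4 ⇒ [3,7,6,2,10,13,5,11,8,12]
3=3: mid=1
7>3: swap(1,4), hi=3 ⇒ [3,10,6,2,7,13,5,11,8,12]
10>3: swap(1,3), hi=2 ⇒ [3,2,6,10,7,13,5,11,8,12]
2<3: swap(0,1), lo=1 mid=2 ⇒ [2,3,6,10,7,13,5,11,8,12]
6>3: swap(2,2), hi=1 ⇒ [2,3,6,10,7,13,5,11,8,12]
done. lo=1 hi=1; data=[2,3,6,10,7,13,5,11,8,12]

[2,3,6,10,7,13,5,11,8,12]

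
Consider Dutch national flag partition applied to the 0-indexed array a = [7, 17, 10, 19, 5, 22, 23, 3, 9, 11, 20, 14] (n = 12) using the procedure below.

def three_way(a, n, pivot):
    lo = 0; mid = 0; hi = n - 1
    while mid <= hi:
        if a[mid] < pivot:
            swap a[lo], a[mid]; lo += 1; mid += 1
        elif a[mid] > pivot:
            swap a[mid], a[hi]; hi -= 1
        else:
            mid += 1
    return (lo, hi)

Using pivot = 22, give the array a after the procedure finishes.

pivot = 22; lo=0, mid=0, hi=11
a[mid]=7<22: swap a[0],a[0]; lo=1,mid=1 → [7, 17, 10, 19, 5, 22, 23, 3, 9, 11, 20, 14]
a[mid]=17<22: swap a[1],a[1]; lo=2,mid=2 → [7, 17, 10, 19, 5, 22, 23, 3, 9, 11, 20, 14]
a[mid]=10<22: swap a[2],a[2]; lo=3,mid=3 → [7, 17, 10, 19, 5, 22, 23, 3, 9, 11, 20, 14]
a[mid]=19<22: swap a[3],a[3]; lo=4,mid=4 → [7, 17, 10, 19, 5, 22, 23, 3, 9, 11, 20, 14]
a[mid]=5<22: swap a[4],a[4]; lo=5,mid=5 → [7, 17, 10, 19, 5, 22, 23, 3, 9, 11, 20, 14]
a[mid]=22=22: mid=6
a[mid]=23>22: swap a[6],a[11]; hi=10 → [7, 17, 10, 19, 5, 22, 14, 3, 9, 11, 20, 23]
a[mid]=14<22: swap a[5],a[6]; lo=6,mid=7 → [7, 17, 10, 19, 5, 14, 22, 3, 9, 11, 20, 23]
a[mid]=3<22: swap a[6],a[7]; lo=7,mid=8 → [7, 17, 10, 19, 5, 14, 3, 22, 9, 11, 20, 23]
a[mid]=9<22: swap a[7],a[8]; lo=8,mid=9 → [7, 17, 10, 19, 5, 14, 3, 9, 22, 11, 20, 23]
a[mid]=11<22: swap a[8],a[9]; lo=9,mid=10 → [7, 17, 10, 19, 5, 14, 3, 9, 11, 22, 20, 23]
a[mid]=20<22: swap a[9],a[10]; lo=10,mid=11 → [7, 17, 10, 19, 5, 14, 3, 9, 11, 20, 22, 23]
end: lo=10, hi=10; a = [7, 17, 10, 19, 5, 14, 3, 9, 11, 20, 22, 23]

[7, 17, 10, 19, 5, 14, 3, 9, 11, 20, 22, 23]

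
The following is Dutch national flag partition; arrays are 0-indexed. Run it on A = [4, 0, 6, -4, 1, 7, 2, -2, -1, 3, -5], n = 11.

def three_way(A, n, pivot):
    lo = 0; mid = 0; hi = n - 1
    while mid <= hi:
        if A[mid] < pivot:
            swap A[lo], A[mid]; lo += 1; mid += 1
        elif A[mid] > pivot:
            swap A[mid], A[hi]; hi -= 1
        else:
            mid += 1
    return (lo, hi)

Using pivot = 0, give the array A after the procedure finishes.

pivot = 0; lo=0, mid=0, hi=10
A[mid]=4>0: swap A[0],A[10]; hi=9 → [-5, 0, 6, -4, 1, 7, 2, -2, -1, 3, 4]
A[mid]=-5<0: swap A[0],A[0]; lo=1,mid=1 → [-5, 0, 6, -4, 1, 7, 2, -2, -1, 3, 4]
A[mid]=0=0: mid=2
A[mid]=6>0: swap A[2],A[9]; hi=8 → [-5, 0, 3, -4, 1, 7, 2, -2, -1, 6, 4]
A[mid]=3>0: swap A[2],A[8]; hi=7 → [-5, 0, -1, -4, 1, 7, 2, -2, 3, 6, 4]
A[mid]=-1<0: swap A[1],A[2]; lo=2,mid=3 → [-5, -1, 0, -4, 1, 7, 2, -2, 3, 6, 4]
A[mid]=-4<0: swap A[2],A[3]; lo=3,mid=4 → [-5, -1, -4, 0, 1, 7, 2, -2, 3, 6, 4]
A[mid]=1>0: swap A[4],A[7]; hi=6 → [-5, -1, -4, 0, -2, 7, 2, 1, 3, 6, 4]
A[mid]=-2<0: swap A[3],A[4]; lo=4,mid=5 → [-5, -1, -4, -2, 0, 7, 2, 1, 3, 6, 4]
A[mid]=7>0: swap A[5],A[6]; hi=5 → [-5, -1, -4, -2, 0, 2, 7, 1, 3, 6, 4]
A[mid]=2>0: swap A[5],A[5]; hi=4 → [-5, -1, -4, -2, 0, 2, 7, 1, 3, 6, 4]
end: lo=4, hi=4; A = [-5, -1, -4, -2, 0, 2, 7, 1, 3, 6, 4]

[-5, -1, -4, -2, 0, 2, 7, 1, 3, 6, 4]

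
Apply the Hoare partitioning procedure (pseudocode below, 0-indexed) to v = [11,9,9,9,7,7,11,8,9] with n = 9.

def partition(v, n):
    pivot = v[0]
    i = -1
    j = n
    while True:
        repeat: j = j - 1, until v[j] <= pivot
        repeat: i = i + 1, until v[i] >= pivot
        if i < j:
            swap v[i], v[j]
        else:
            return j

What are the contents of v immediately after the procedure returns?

[9,9,9,9,7,7,8,11,11]

pivot=11
j stops at 8 (9), i stops at 0 (11); swap ⇒ [9,9,9,9,7,7,11,8,11]
j stops at 7 (8), i stops at 6 (11); swap ⇒ [9,9,9,9,7,7,8,11,11]
j stops at 6, i stops at 7; i≥j ⇒ return 6. v=[9,9,9,9,7,7,8,11,11]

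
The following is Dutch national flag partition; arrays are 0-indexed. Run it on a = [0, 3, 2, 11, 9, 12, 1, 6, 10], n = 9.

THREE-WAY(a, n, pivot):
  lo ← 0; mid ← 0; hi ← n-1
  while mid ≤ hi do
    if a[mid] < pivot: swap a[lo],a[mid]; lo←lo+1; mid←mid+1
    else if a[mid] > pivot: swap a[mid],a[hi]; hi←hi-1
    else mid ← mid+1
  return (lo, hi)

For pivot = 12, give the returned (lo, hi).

pivot = 12; lo=0, mid=0, hi=8
a[mid]=0<12: swap a[0],a[0]; lo=1,mid=1 → [0, 3, 2, 11, 9, 12, 1, 6, 10]
a[mid]=3<12: swap a[1],a[1]; lo=2,mid=2 → [0, 3, 2, 11, 9, 12, 1, 6, 10]
a[mid]=2<12: swap a[2],a[2]; lo=3,mid=3 → [0, 3, 2, 11, 9, 12, 1, 6, 10]
a[mid]=11<12: swap a[3],a[3]; lo=4,mid=4 → [0, 3, 2, 11, 9, 12, 1, 6, 10]
a[mid]=9<12: swap a[4],a[4]; lo=5,mid=5 → [0, 3, 2, 11, 9, 12, 1, 6, 10]
a[mid]=12=12: mid=6
a[mid]=1<12: swap a[5],a[6]; lo=6,mid=7 → [0, 3, 2, 11, 9, 1, 12, 6, 10]
a[mid]=6<12: swap a[6],a[7]; lo=7,mid=8 → [0, 3, 2, 11, 9, 1, 6, 12, 10]
a[mid]=10<12: swap a[7],a[8]; lo=8,mid=9 → [0, 3, 2, 11, 9, 1, 6, 10, 12]
end: lo=8, hi=8; a = [0, 3, 2, 11, 9, 1, 6, 10, 12]

(8, 8)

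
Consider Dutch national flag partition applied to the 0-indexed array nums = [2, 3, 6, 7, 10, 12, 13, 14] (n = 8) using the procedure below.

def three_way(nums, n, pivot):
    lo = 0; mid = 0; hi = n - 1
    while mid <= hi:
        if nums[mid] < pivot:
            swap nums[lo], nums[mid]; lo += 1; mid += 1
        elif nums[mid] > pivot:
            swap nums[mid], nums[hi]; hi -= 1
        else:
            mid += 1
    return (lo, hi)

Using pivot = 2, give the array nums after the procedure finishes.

[2, 6, 7, 10, 12, 13, 14, 3]

pivot = 2; lo=0, mid=0, hi=7
nums[mid]=2=2: mid=1
nums[mid]=3>2: swap nums[1],nums[7]; hi=6 → [2, 14, 6, 7, 10, 12, 13, 3]
nums[mid]=14>2: swap nums[1],nums[6]; hi=5 → [2, 13, 6, 7, 10, 12, 14, 3]
nums[mid]=13>2: swap nums[1],nums[5]; hi=4 → [2, 12, 6, 7, 10, 13, 14, 3]
nums[mid]=12>2: swap nums[1],nums[4]; hi=3 → [2, 10, 6, 7, 12, 13, 14, 3]
nums[mid]=10>2: swap nums[1],nums[3]; hi=2 → [2, 7, 6, 10, 12, 13, 14, 3]
nums[mid]=7>2: swap nums[1],nums[2]; hi=1 → [2, 6, 7, 10, 12, 13, 14, 3]
nums[mid]=6>2: swap nums[1],nums[1]; hi=0 → [2, 6, 7, 10, 12, 13, 14, 3]
end: lo=0, hi=0; nums = [2, 6, 7, 10, 12, 13, 14, 3]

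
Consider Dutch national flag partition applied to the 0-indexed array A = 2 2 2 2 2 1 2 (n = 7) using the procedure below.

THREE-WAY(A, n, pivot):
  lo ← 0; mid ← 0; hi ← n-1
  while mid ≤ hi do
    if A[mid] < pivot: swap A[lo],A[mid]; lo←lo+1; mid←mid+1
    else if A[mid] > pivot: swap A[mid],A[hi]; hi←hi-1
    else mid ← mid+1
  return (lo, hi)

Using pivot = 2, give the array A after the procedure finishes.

pivot = 2; lo=0, mid=0, hi=6
A[mid]=2=2: mid=1
A[mid]=2=2: mid=2
A[mid]=2=2: mid=3
A[mid]=2=2: mid=4
A[mid]=2=2: mid=5
A[mid]=1<2: swap A[0],A[5]; lo=1,mid=6 → 1 2 2 2 2 2 2
A[mid]=2=2: mid=7
end: lo=1, hi=6; A = 1 2 2 2 2 2 2

1 2 2 2 2 2 2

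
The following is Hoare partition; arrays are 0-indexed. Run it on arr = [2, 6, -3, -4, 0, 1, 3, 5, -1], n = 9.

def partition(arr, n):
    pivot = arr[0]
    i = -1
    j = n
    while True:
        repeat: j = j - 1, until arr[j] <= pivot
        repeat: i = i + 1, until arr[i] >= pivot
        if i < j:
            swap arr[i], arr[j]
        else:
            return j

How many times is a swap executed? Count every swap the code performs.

pivot=2
j stops at 8 (-1), i stops at 0 (2); swap ⇒ [-1, 6, -3, -4, 0, 1, 3, 5, 2]
j stops at 5 (1), i stops at 1 (6); swap ⇒ [-1, 1, -3, -4, 0, 6, 3, 5, 2]
j stops at 4, i stops at 5; i≥j ⇒ return 4. arr=[-1, 1, -3, -4, 0, 6, 3, 5, 2]

2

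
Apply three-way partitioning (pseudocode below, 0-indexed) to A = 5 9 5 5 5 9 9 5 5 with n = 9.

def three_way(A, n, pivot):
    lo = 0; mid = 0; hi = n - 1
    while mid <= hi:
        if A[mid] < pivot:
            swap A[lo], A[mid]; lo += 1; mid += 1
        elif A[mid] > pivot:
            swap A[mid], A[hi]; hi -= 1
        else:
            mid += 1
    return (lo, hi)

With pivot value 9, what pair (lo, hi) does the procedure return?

(6, 8)

lo=0 mid=0 hi=8
5<9: swap(0,0), lo=1 mid=1 ⇒ 5 9 5 5 5 9 9 5 5
9=9: mid=2
5<9: swap(1,2), lo=2 mid=3 ⇒ 5 5 9 5 5 9 9 5 5
5<9: swap(2,3), lo=3 mid=4 ⇒ 5 5 5 9 5 9 9 5 5
5<9: swap(3,4), lo=4 mid=5 ⇒ 5 5 5 5 9 9 9 5 5
9=9: mid=6
9=9: mid=7
5<9: swap(4,7), lo=5 mid=8 ⇒ 5 5 5 5 5 9 9 9 5
5<9: swap(5,8), lo=6 mid=9 ⇒ 5 5 5 5 5 5 9 9 9
done. lo=6 hi=8; A=5 5 5 5 5 5 9 9 9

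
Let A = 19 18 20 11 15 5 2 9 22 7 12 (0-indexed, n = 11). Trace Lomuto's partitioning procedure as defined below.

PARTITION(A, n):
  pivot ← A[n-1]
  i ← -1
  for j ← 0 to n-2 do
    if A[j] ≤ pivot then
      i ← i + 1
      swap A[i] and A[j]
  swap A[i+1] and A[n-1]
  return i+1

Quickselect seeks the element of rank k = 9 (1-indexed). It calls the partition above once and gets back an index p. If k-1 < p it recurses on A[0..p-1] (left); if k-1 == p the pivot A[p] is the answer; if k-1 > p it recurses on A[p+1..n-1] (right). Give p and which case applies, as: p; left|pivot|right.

pivot=12, i=-1
j=0: 19>12, skip
j=1: 18>12, skip
j=2: 20>12, skip
j=3: 11≤12, i=0, swap(0,3) ⇒ 11 18 20 19 15 5 2 9 22 7 12
j=4: 15>12, skip
j=5: 5≤12, i=1, swap(1,5) ⇒ 11 5 20 19 15 18 2 9 22 7 12
j=6: 2≤12, i=2, swap(2,6) ⇒ 11 5 2 19 15 18 20 9 22 7 12
j=7: 9≤12, i=3, swap(3,7) ⇒ 11 5 2 9 15 18 20 19 22 7 12
j=8: 22>12, skip
j=9: 7≤12, i=4, swap(4,9) ⇒ 11 5 2 9 7 18 20 19 22 15 12
swap(5,10) ⇒ 11 5 2 9 7 12 20 19 22 15 18; return 5
p = 5; k-1 = 8 > 5 ⇒ right

5; right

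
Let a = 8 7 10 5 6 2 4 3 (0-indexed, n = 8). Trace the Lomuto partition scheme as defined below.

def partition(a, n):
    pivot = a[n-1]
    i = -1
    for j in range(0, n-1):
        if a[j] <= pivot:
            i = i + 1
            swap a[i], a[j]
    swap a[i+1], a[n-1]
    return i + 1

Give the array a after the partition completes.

pivot = a[7] = 3; i = -1
j=0: a[0]=8 > 3 → no swap
j=1: a[1]=7 > 3 → no swap
j=2: a[2]=10 > 3 → no swap
j=3: a[3]=5 > 3 → no swap
j=4: a[4]=6 > 3 → no swap
j=5: a[5]=2 ≤ 3 → i=0, swap a[0],a[5] → 2 7 10 5 6 8 4 3
j=6: a[6]=4 > 3 → no swap
final swap a[1],a[7] → 2 3 10 5 6 8 4 7; return 1

2 3 10 5 6 8 4 7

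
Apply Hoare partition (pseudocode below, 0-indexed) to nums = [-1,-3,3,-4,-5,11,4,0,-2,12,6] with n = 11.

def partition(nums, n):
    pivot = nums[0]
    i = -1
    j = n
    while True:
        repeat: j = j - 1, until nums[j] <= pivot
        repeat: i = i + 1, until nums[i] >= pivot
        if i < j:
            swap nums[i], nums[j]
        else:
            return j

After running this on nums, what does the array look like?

pivot = nums[0] = -1; i = -1, j = 11
j→8 (nums[8]=-2≤-1), i→0 (nums[0]=-1≥-1); i<j, swap → [-2,-3,3,-4,-5,11,4,0,-1,12,6]
j→4 (nums[4]=-5≤-1), i→2 (nums[2]=3≥-1); i<j, swap → [-2,-3,-5,-4,3,11,4,0,-1,12,6]
j→3, i→4; i≥j, return j=3. nums = [-2,-3,-5,-4,3,11,4,0,-1,12,6]

[-2,-3,-5,-4,3,11,4,0,-1,12,6]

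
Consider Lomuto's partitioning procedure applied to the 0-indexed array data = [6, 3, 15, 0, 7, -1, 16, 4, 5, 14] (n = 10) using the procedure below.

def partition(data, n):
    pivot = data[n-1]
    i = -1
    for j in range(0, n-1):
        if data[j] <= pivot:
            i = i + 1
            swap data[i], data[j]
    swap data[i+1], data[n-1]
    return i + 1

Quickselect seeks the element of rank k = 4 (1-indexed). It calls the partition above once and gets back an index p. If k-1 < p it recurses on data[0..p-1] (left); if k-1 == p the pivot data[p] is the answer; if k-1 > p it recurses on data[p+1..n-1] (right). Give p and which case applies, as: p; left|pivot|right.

pivot = data[9] = 14; i = -1
j=0: data[0]=6 ≤ 14 → i=0, swap data[0],data[0] (no change) → [6, 3, 15, 0, 7, -1, 16, 4, 5, 14]
j=1: data[1]=3 ≤ 14 → i=1, swap data[1],data[1] (no change) → [6, 3, 15, 0, 7, -1, 16, 4, 5, 14]
j=2: data[2]=15 > 14 → no swap
j=3: data[3]=0 ≤ 14 → i=2, swap data[2],data[3] → [6, 3, 0, 15, 7, -1, 16, 4, 5, 14]
j=4: data[4]=7 ≤ 14 → i=3, swap data[3],data[4] → [6, 3, 0, 7, 15, -1, 16, 4, 5, 14]
j=5: data[5]=-1 ≤ 14 → i=4, swap data[4],data[5] → [6, 3, 0, 7, -1, 15, 16, 4, 5, 14]
j=6: data[6]=16 > 14 → no swap
j=7: data[7]=4 ≤ 14 → i=5, swap data[5],data[7] → [6, 3, 0, 7, -1, 4, 16, 15, 5, 14]
j=8: data[8]=5 ≤ 14 → i=6, swap data[6],data[8] → [6, 3, 0, 7, -1, 4, 5, 15, 16, 14]
final swap data[7],data[9] → [6, 3, 0, 7, -1, 4, 5, 14, 16, 15]; return 7
p = 7; k-1 = 3 < 7 ⇒ left

7; left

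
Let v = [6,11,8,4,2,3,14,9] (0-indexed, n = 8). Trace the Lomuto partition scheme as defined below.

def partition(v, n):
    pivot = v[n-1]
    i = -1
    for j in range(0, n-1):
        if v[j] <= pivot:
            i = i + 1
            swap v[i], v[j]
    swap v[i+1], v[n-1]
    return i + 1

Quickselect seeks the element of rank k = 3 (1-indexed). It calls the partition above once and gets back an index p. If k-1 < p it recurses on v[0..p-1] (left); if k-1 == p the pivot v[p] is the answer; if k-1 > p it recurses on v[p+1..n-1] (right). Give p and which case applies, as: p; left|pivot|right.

pivot=9, i=-1
j=0: 6≤9, i=0, swap(0,0) ⇒ [6,11,8,4,2,3,14,9]
j=1: 11>9, skip
j=2: 8≤9, i=1, swap(1,2) ⇒ [6,8,11,4,2,3,14,9]
j=3: 4≤9, i=2, swap(2,3) ⇒ [6,8,4,11,2,3,14,9]
j=4: 2≤9, i=3, swap(3,4) ⇒ [6,8,4,2,11,3,14,9]
j=5: 3≤9, i=4, swap(4,5) ⇒ [6,8,4,2,3,11,14,9]
j=6: 14>9, skip
swap(5,7) ⇒ [6,8,4,2,3,9,14,11]; return 5
p = 5; k-1 = 2 < 5 ⇒ left

5; left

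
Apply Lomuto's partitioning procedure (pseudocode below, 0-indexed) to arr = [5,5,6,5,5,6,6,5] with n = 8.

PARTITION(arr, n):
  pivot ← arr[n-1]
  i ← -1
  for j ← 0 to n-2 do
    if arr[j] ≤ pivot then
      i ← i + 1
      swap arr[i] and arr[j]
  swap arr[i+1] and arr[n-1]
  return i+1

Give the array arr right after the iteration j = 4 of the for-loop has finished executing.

[5,5,5,5,6,6,6,5]

pivot = arr[7] = 5; i = -1
j=0: arr[0]=5 ≤ 5 → i=0, swap arr[0],arr[0] (no change) → [5,5,6,5,5,6,6,5]
j=1: arr[1]=5 ≤ 5 → i=1, swap arr[1],arr[1] (no change) → [5,5,6,5,5,6,6,5]
j=2: arr[2]=6 > 5 → no swap
j=3: arr[3]=5 ≤ 5 → i=2, swap arr[2],arr[3] → [5,5,5,6,5,6,6,5]
j=4: arr[4]=5 ≤ 5 → i=3, swap arr[3],arr[4] → [5,5,5,5,6,6,6,5]
(after j=4) arr = [5,5,5,5,6,6,6,5]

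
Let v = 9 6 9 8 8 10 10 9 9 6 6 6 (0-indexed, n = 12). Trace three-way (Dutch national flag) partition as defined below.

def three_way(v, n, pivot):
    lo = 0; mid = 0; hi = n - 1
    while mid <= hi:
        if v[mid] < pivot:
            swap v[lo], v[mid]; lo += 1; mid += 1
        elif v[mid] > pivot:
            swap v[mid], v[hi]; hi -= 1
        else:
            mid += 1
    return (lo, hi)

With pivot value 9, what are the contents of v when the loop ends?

6 8 8 6 6 6 9 9 9 9 10 10

pivot = 9; lo=0, mid=0, hi=11
v[mid]=9=9: mid=1
v[mid]=6<9: swap v[0],v[1]; lo=1,mid=2 → 6 9 9 8 8 10 10 9 9 6 6 6
v[mid]=9=9: mid=3
v[mid]=8<9: swap v[1],v[3]; lo=2,mid=4 → 6 8 9 9 8 10 10 9 9 6 6 6
v[mid]=8<9: swap v[2],v[4]; lo=3,mid=5 → 6 8 8 9 9 10 10 9 9 6 6 6
v[mid]=10>9: swap v[5],v[11]; hi=10 → 6 8 8 9 9 6 10 9 9 6 6 10
v[mid]=6<9: swap v[3],v[5]; lo=4,mid=6 → 6 8 8 6 9 9 10 9 9 6 6 10
v[mid]=10>9: swap v[6],v[10]; hi=9 → 6 8 8 6 9 9 6 9 9 6 10 10
v[mid]=6<9: swap v[4],v[6]; lo=5,mid=7 → 6 8 8 6 6 9 9 9 9 6 10 10
v[mid]=9=9: mid=8
v[mid]=9=9: mid=9
v[mid]=6<9: swap v[5],v[9]; lo=6,mid=10 → 6 8 8 6 6 6 9 9 9 9 10 10
end: lo=6, hi=9; v = 6 8 8 6 6 6 9 9 9 9 10 10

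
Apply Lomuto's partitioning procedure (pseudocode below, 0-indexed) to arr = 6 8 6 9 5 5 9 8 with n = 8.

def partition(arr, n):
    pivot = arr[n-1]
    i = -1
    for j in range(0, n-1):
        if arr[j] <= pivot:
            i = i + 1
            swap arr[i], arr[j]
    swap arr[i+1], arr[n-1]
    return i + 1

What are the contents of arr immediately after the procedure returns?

6 8 6 5 5 8 9 9

pivot=8, i=-1
j=0: 6≤8, i=0, swap(0,0) ⇒ 6 8 6 9 5 5 9 8
j=1: 8≤8, i=1, swap(1,1) ⇒ 6 8 6 9 5 5 9 8
j=2: 6≤8, i=2, swap(2,2) ⇒ 6 8 6 9 5 5 9 8
j=3: 9>8, skip
j=4: 5≤8, i=3, swap(3,4) ⇒ 6 8 6 5 9 5 9 8
j=5: 5≤8, i=4, swap(4,5) ⇒ 6 8 6 5 5 9 9 8
j=6: 9>8, skip
swap(5,7) ⇒ 6 8 6 5 5 8 9 9; return 5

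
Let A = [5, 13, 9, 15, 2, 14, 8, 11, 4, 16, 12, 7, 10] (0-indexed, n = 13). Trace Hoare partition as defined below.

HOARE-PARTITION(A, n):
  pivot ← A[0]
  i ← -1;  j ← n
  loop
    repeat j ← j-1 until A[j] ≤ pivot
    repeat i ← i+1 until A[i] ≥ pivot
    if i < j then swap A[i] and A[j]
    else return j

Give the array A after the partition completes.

[4, 2, 9, 15, 13, 14, 8, 11, 5, 16, 12, 7, 10]

pivot = A[0] = 5; i = -1, j = 13
j→8 (A[8]=4≤5), i→0 (A[0]=5≥5); i<j, swap → [4, 13, 9, 15, 2, 14, 8, 11, 5, 16, 12, 7, 10]
j→4 (A[4]=2≤5), i→1 (A[1]=13≥5); i<j, swap → [4, 2, 9, 15, 13, 14, 8, 11, 5, 16, 12, 7, 10]
j→1, i→2; i≥j, return j=1. A = [4, 2, 9, 15, 13, 14, 8, 11, 5, 16, 12, 7, 10]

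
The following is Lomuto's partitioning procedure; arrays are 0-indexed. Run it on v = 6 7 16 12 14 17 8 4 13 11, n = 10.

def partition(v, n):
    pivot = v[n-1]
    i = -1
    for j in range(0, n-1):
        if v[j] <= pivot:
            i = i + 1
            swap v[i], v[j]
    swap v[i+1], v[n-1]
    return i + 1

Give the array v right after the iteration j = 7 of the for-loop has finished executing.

pivot = v[9] = 11; i = -1
j=0: v[0]=6 ≤ 11 → i=0, swap v[0],v[0] (no change) → 6 7 16 12 14 17 8 4 13 11
j=1: v[1]=7 ≤ 11 → i=1, swap v[1],v[1] (no change) → 6 7 16 12 14 17 8 4 13 11
j=2: v[2]=16 > 11 → no swap
j=3: v[3]=12 > 11 → no swap
j=4: v[4]=14 > 11 → no swap
j=5: v[5]=17 > 11 → no swap
j=6: v[6]=8 ≤ 11 → i=2, swap v[2],v[6] → 6 7 8 12 14 17 16 4 13 11
j=7: v[7]=4 ≤ 11 → i=3, swap v[3],v[7] → 6 7 8 4 14 17 16 12 13 11
(after j=7) v = 6 7 8 4 14 17 16 12 13 11

6 7 8 4 14 17 16 12 13 11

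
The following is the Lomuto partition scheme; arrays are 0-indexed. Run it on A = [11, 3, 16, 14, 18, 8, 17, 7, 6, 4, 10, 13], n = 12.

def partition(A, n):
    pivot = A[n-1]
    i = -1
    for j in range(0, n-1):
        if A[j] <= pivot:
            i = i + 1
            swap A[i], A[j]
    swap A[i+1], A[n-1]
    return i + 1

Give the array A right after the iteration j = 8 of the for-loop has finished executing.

pivot=13, i=-1
j=0: 11≤13, i=0, swap(0,0) ⇒ [11, 3, 16, 14, 18, 8, 17, 7, 6, 4, 10, 13]
j=1: 3≤13, i=1, swap(1,1) ⇒ [11, 3, 16, 14, 18, 8, 17, 7, 6, 4, 10, 13]
j=2: 16>13, skip
j=3: 14>13, skip
j=4: 18>13, skip
j=5: 8≤13, i=2, swap(2,5) ⇒ [11, 3, 8, 14, 18, 16, 17, 7, 6, 4, 10, 13]
j=6: 17>13, skip
j=7: 7≤13, i=3, swap(3,7) ⇒ [11, 3, 8, 7, 18, 16, 17, 14, 6, 4, 10, 13]
j=8: 6≤13, i=4, swap(4,8) ⇒ [11, 3, 8, 7, 6, 16, 17, 14, 18, 4, 10, 13]
(after j=8) A = [11, 3, 8, 7, 6, 16, 17, 14, 18, 4, 10, 13]

[11, 3, 8, 7, 6, 16, 17, 14, 18, 4, 10, 13]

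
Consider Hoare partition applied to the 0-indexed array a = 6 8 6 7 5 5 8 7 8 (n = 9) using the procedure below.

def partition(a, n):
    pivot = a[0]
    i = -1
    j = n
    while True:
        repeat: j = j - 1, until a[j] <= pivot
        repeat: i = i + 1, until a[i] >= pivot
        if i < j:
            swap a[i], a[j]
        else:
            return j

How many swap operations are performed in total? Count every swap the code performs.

pivot = a[0] = 6; i = -1, j = 9
j→5 (a[5]=5≤6), i→0 (a[0]=6≥6); i<j, swap → 5 8 6 7 5 6 8 7 8
j→4 (a[4]=5≤6), i→1 (a[1]=8≥6); i<j, swap → 5 5 6 7 8 6 8 7 8
j→2, i→2; i≥j, return j=2. a = 5 5 6 7 8 6 8 7 8

2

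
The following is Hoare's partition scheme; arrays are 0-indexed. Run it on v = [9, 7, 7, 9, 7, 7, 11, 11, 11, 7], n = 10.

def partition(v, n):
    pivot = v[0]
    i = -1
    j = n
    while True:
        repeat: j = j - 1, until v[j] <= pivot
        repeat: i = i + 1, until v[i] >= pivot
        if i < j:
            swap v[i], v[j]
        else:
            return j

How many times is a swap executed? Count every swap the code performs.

pivot=9
j stops at 9 (7), i stops at 0 (9); swap ⇒ [7, 7, 7, 9, 7, 7, 11, 11, 11, 9]
j stops at 5 (7), i stops at 3 (9); swap ⇒ [7, 7, 7, 7, 7, 9, 11, 11, 11, 9]
j stops at 4, i stops at 5; i≥j ⇒ return 4. v=[7, 7, 7, 7, 7, 9, 11, 11, 11, 9]

2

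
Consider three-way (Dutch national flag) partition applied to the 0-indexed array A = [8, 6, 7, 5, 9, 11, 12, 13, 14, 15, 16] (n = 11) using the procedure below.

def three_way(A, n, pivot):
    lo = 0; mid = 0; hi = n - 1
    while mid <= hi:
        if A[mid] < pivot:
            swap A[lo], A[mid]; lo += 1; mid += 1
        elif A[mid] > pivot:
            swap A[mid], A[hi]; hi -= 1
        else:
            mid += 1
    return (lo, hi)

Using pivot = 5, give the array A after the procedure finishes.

lo=0 mid=0 hi=10
8>5: swap(0,10), hi=9 ⇒ [16, 6, 7, 5, 9, 11, 12, 13, 14, 15, 8]
16>5: swap(0,9), hi=8 ⇒ [15, 6, 7, 5, 9, 11, 12, 13, 14, 16, 8]
15>5: swap(0,8), hi=7 ⇒ [14, 6, 7, 5, 9, 11, 12, 13, 15, 16, 8]
14>5: swap(0,7), hi=6 ⇒ [13, 6, 7, 5, 9, 11, 12, 14, 15, 16, 8]
13>5: swap(0,6), hi=5 ⇒ [12, 6, 7, 5, 9, 11, 13, 14, 15, 16, 8]
12>5: swap(0,5), hi=4 ⇒ [11, 6, 7, 5, 9, 12, 13, 14, 15, 16, 8]
11>5: swap(0,4), hi=3 ⇒ [9, 6, 7, 5, 11, 12, 13, 14, 15, 16, 8]
9>5: swap(0,3), hi=2 ⇒ [5, 6, 7, 9, 11, 12, 13, 14, 15, 16, 8]
5=5: mid=1
6>5: swap(1,2), hi=1 ⇒ [5, 7, 6, 9, 11, 12, 13, 14, 15, 16, 8]
7>5: swap(1,1), hi=0 ⇒ [5, 7, 6, 9, 11, 12, 13, 14, 15, 16, 8]
done. lo=0 hi=0; A=[5, 7, 6, 9, 11, 12, 13, 14, 15, 16, 8]

[5, 7, 6, 9, 11, 12, 13, 14, 15, 16, 8]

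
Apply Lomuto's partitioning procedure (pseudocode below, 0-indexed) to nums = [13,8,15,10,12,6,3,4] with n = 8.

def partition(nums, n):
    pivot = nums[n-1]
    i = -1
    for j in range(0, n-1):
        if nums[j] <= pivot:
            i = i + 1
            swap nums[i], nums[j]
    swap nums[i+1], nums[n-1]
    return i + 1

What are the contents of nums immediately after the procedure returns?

[3,4,15,10,12,6,13,8]

pivot=4, i=-1
j=0: 13>4, skip
j=1: 8>4, skip
j=2: 15>4, skip
j=3: 10>4, skip
j=4: 12>4, skip
j=5: 6>4, skip
j=6: 3≤4, i=0, swap(0,6) ⇒ [3,8,15,10,12,6,13,4]
swap(1,7) ⇒ [3,4,15,10,12,6,13,8]; return 1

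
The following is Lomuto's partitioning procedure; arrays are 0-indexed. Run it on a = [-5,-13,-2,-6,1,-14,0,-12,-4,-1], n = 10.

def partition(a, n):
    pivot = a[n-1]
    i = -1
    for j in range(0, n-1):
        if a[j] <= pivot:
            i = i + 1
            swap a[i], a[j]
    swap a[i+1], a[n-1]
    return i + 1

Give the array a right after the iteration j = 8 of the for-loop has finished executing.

pivot=-1, i=-1
j=0: -5≤-1, i=0, swap(0,0) ⇒ [-5,-13,-2,-6,1,-14,0,-12,-4,-1]
j=1: -13≤-1, i=1, swap(1,1) ⇒ [-5,-13,-2,-6,1,-14,0,-12,-4,-1]
j=2: -2≤-1, i=2, swap(2,2) ⇒ [-5,-13,-2,-6,1,-14,0,-12,-4,-1]
j=3: -6≤-1, i=3, swap(3,3) ⇒ [-5,-13,-2,-6,1,-14,0,-12,-4,-1]
j=4: 1>-1, skip
j=5: -14≤-1, i=4, swap(4,5) ⇒ [-5,-13,-2,-6,-14,1,0,-12,-4,-1]
j=6: 0>-1, skip
j=7: -12≤-1, i=5, swap(5,7) ⇒ [-5,-13,-2,-6,-14,-12,0,1,-4,-1]
j=8: -4≤-1, i=6, swap(6,8) ⇒ [-5,-13,-2,-6,-14,-12,-4,1,0,-1]
(after j=8) a = [-5,-13,-2,-6,-14,-12,-4,1,0,-1]

[-5,-13,-2,-6,-14,-12,-4,1,0,-1]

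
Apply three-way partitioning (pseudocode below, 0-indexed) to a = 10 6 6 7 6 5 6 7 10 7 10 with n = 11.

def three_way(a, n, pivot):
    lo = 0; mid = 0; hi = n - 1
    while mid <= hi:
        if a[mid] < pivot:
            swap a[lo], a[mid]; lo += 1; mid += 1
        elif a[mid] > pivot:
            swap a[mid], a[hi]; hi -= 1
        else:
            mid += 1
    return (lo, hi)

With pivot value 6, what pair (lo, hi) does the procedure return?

pivot = 6; lo=0, mid=0, hi=10
a[mid]=10>6: swap a[0],a[10]; hi=9 → 10 6 6 7 6 5 6 7 10 7 10
a[mid]=10>6: swap a[0],a[9]; hi=8 → 7 6 6 7 6 5 6 7 10 10 10
a[mid]=7>6: swap a[0],a[8]; hi=7 → 10 6 6 7 6 5 6 7 7 10 10
a[mid]=10>6: swap a[0],a[7]; hi=6 → 7 6 6 7 6 5 6 10 7 10 10
a[mid]=7>6: swap a[0],a[6]; hi=5 → 6 6 6 7 6 5 7 10 7 10 10
a[mid]=6=6: mid=1
a[mid]=6=6: mid=2
a[mid]=6=6: mid=3
a[mid]=7>6: swap a[3],a[5]; hi=4 → 6 6 6 5 6 7 7 10 7 10 10
a[mid]=5<6: swap a[0],a[3]; lo=1,mid=4 → 5 6 6 6 6 7 7 10 7 10 10
a[mid]=6=6: mid=5
end: lo=1, hi=4; a = 5 6 6 6 6 7 7 10 7 10 10

(1, 4)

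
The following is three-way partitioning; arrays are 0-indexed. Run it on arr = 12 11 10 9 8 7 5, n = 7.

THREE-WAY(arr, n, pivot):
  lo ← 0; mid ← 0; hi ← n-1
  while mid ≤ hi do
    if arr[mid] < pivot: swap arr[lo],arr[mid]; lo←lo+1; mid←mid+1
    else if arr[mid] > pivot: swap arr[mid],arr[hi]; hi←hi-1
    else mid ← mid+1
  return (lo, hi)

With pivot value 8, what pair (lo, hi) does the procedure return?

pivot = 8; lo=0, mid=0, hi=6
arr[mid]=12>8: swap arr[0],arr[6]; hi=5 → 5 11 10 9 8 7 12
arr[mid]=5<8: swap arr[0],arr[0]; lo=1,mid=1 → 5 11 10 9 8 7 12
arr[mid]=11>8: swap arr[1],arr[5]; hi=4 → 5 7 10 9 8 11 12
arr[mid]=7<8: swap arr[1],arr[1]; lo=2,mid=2 → 5 7 10 9 8 11 12
arr[mid]=10>8: swap arr[2],arr[4]; hi=3 → 5 7 8 9 10 11 12
arr[mid]=8=8: mid=3
arr[mid]=9>8: swap arr[3],arr[3]; hi=2 → 5 7 8 9 10 11 12
end: lo=2, hi=2; arr = 5 7 8 9 10 11 12

(2, 2)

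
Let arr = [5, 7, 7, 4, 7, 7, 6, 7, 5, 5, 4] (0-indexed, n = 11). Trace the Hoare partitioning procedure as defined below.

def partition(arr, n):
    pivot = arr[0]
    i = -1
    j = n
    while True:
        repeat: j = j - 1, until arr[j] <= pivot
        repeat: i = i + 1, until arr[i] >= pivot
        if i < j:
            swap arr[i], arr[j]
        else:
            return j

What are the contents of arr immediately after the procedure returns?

[4, 5, 5, 4, 7, 7, 6, 7, 7, 7, 5]

pivot = arr[0] = 5; i = -1, j = 11
j→10 (arr[10]=4≤5), i→0 (arr[0]=5≥5); i<j, swap → [4, 7, 7, 4, 7, 7, 6, 7, 5, 5, 5]
j→9 (arr[9]=5≤5), i→1 (arr[1]=7≥5); i<j, swap → [4, 5, 7, 4, 7, 7, 6, 7, 5, 7, 5]
j→8 (arr[8]=5≤5), i→2 (arr[2]=7≥5); i<j, swap → [4, 5, 5, 4, 7, 7, 6, 7, 7, 7, 5]
j→3, i→4; i≥j, return j=3. arr = [4, 5, 5, 4, 7, 7, 6, 7, 7, 7, 5]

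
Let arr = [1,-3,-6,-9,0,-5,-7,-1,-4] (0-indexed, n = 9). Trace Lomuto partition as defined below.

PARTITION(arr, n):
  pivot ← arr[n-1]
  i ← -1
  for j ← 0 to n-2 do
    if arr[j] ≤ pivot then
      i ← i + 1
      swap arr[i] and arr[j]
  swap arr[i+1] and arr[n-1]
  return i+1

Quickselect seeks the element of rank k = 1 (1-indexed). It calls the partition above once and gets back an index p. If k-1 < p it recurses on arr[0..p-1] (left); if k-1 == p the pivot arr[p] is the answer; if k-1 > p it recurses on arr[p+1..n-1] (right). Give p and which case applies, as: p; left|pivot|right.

4; left

pivot = arr[8] = -4; i = -1
j=0: arr[0]=1 > -4 → no swap
j=1: arr[1]=-3 > -4 → no swap
j=2: arr[2]=-6 ≤ -4 → i=0, swap arr[0],arr[2] → [-6,-3,1,-9,0,-5,-7,-1,-4]
j=3: arr[3]=-9 ≤ -4 → i=1, swap arr[1],arr[3] → [-6,-9,1,-3,0,-5,-7,-1,-4]
j=4: arr[4]=0 > -4 → no swap
j=5: arr[5]=-5 ≤ -4 → i=2, swap arr[2],arr[5] → [-6,-9,-5,-3,0,1,-7,-1,-4]
j=6: arr[6]=-7 ≤ -4 → i=3, swap arr[3],arr[6] → [-6,-9,-5,-7,0,1,-3,-1,-4]
j=7: arr[7]=-1 > -4 → no swap
final swap arr[4],arr[8] → [-6,-9,-5,-7,-4,1,-3,-1,0]; return 4
p = 4; k-1 = 0 < 4 ⇒ left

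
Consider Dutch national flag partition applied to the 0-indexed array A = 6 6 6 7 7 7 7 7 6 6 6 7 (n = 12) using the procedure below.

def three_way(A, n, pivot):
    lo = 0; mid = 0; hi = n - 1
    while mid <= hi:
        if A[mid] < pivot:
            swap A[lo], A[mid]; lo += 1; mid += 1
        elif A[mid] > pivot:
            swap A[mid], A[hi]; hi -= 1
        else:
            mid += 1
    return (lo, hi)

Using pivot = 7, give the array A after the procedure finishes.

pivot = 7; lo=0, mid=0, hi=11
A[mid]=6<7: swap A[0],A[0]; lo=1,mid=1 → 6 6 6 7 7 7 7 7 6 6 6 7
A[mid]=6<7: swap A[1],A[1]; lo=2,mid=2 → 6 6 6 7 7 7 7 7 6 6 6 7
A[mid]=6<7: swap A[2],A[2]; lo=3,mid=3 → 6 6 6 7 7 7 7 7 6 6 6 7
A[mid]=7=7: mid=4
A[mid]=7=7: mid=5
A[mid]=7=7: mid=6
A[mid]=7=7: mid=7
A[mid]=7=7: mid=8
A[mid]=6<7: swap A[3],A[8]; lo=4,mid=9 → 6 6 6 6 7 7 7 7 7 6 6 7
A[mid]=6<7: swap A[4],A[9]; lo=5,mid=10 → 6 6 6 6 6 7 7 7 7 7 6 7
A[mid]=6<7: swap A[5],A[10]; lo=6,mid=11 → 6 6 6 6 6 6 7 7 7 7 7 7
A[mid]=7=7: mid=12
end: lo=6, hi=11; A = 6 6 6 6 6 6 7 7 7 7 7 7

6 6 6 6 6 6 7 7 7 7 7 7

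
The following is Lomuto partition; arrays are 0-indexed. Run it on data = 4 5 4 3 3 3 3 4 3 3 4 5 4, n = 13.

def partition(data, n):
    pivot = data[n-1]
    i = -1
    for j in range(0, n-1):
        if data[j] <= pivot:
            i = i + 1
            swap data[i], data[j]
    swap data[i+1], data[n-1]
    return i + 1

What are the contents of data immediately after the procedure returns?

pivot=4, i=-1
j=0: 4≤4, i=0, swap(0,0) ⇒ 4 5 4 3 3 3 3 4 3 3 4 5 4
j=1: 5>4, skip
j=2: 4≤4, i=1, swap(1,2) ⇒ 4 4 5 3 3 3 3 4 3 3 4 5 4
j=3: 3≤4, i=2, swap(2,3) ⇒ 4 4 3 5 3 3 3 4 3 3 4 5 4
j=4: 3≤4, i=3, swap(3,4) ⇒ 4 4 3 3 5 3 3 4 3 3 4 5 4
j=5: 3≤4, i=4, swap(4,5) ⇒ 4 4 3 3 3 5 3 4 3 3 4 5 4
j=6: 3≤4, i=5, swap(5,6) ⇒ 4 4 3 3 3 3 5 4 3 3 4 5 4
j=7: 4≤4, i=6, swap(6,7) ⇒ 4 4 3 3 3 3 4 5 3 3 4 5 4
j=8: 3≤4, i=7, swap(7,8) ⇒ 4 4 3 3 3 3 4 3 5 3 4 5 4
j=9: 3≤4, i=8, swap(8,9) ⇒ 4 4 3 3 3 3 4 3 3 5 4 5 4
j=10: 4≤4, i=9, swap(9,10) ⇒ 4 4 3 3 3 3 4 3 3 4 5 5 4
j=11: 5>4, skip
swap(10,12) ⇒ 4 4 3 3 3 3 4 3 3 4 4 5 5; return 10

4 4 3 3 3 3 4 3 3 4 4 5 5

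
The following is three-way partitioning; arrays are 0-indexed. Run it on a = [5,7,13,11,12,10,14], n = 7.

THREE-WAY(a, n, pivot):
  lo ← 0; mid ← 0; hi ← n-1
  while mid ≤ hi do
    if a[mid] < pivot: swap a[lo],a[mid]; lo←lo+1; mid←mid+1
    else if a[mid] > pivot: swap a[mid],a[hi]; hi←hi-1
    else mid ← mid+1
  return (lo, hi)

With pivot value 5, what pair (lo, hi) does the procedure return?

pivot = 5; lo=0, mid=0, hi=6
a[mid]=5=5: mid=1
a[mid]=7>5: swap a[1],a[6]; hi=5 → [5,14,13,11,12,10,7]
a[mid]=14>5: swap a[1],a[5]; hi=4 → [5,10,13,11,12,14,7]
a[mid]=10>5: swap a[1],a[4]; hi=3 → [5,12,13,11,10,14,7]
a[mid]=12>5: swap a[1],a[3]; hi=2 → [5,11,13,12,10,14,7]
a[mid]=11>5: swap a[1],a[2]; hi=1 → [5,13,11,12,10,14,7]
a[mid]=13>5: swap a[1],a[1]; hi=0 → [5,13,11,12,10,14,7]
end: lo=0, hi=0; a = [5,13,11,12,10,14,7]

(0, 0)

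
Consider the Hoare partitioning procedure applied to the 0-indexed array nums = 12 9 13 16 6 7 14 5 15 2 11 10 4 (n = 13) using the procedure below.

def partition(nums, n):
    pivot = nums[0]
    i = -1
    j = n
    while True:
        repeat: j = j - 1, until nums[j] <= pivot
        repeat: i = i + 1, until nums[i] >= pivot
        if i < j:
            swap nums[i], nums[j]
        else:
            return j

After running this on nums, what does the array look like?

pivot = nums[0] = 12; i = -1, j = 13
j→12 (nums[12]=4≤12), i→0 (nums[0]=12≥12); i<j, swap → 4 9 13 16 6 7 14 5 15 2 11 10 12
j→11 (nums[11]=10≤12), i→2 (nums[2]=13≥12); i<j, swap → 4 9 10 16 6 7 14 5 15 2 11 13 12
j→10 (nums[10]=11≤12), i→3 (nums[3]=16≥12); i<j, swap → 4 9 10 11 6 7 14 5 15 2 16 13 12
j→9 (nums[9]=2≤12), i→6 (nums[6]=14≥12); i<j, swap → 4 9 10 11 6 7 2 5 15 14 16 13 12
j→7, i→8; i≥j, return j=7. nums = 4 9 10 11 6 7 2 5 15 14 16 13 12

4 9 10 11 6 7 2 5 15 14 16 13 12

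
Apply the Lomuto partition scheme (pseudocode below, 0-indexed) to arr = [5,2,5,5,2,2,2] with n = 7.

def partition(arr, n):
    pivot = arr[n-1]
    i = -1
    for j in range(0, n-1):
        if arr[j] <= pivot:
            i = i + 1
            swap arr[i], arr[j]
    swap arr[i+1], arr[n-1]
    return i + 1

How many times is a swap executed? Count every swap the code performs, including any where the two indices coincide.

pivot=2, i=-1
j=0: 5>2, skip
j=1: 2≤2, i=0, swap(0,1) ⇒ [2,5,5,5,2,2,2]
j=2: 5>2, skip
j=3: 5>2, skip
j=4: 2≤2, i=1, swap(1,4) ⇒ [2,2,5,5,5,2,2]
j=5: 2≤2, i=2, swap(2,5) ⇒ [2,2,2,5,5,5,2]
swap(3,6) ⇒ [2,2,2,2,5,5,5]; return 3

4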